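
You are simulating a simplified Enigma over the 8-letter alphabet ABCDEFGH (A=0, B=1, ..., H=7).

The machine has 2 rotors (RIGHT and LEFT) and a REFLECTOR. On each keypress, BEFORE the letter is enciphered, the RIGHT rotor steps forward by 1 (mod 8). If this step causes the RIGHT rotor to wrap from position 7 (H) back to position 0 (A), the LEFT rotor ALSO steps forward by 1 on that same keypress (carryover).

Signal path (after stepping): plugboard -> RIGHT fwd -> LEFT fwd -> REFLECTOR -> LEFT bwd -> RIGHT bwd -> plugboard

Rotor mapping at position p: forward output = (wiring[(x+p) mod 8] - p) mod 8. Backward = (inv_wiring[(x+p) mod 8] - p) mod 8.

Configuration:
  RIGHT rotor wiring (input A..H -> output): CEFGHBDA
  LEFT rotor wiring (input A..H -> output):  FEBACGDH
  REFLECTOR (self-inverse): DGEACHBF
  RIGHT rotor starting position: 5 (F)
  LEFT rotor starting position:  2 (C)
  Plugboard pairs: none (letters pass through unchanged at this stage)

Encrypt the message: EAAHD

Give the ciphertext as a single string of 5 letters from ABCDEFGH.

Char 1 ('E'): step: R->6, L=2; E->plug->E->R->H->L->C->refl->E->L'->D->R'->H->plug->H
Char 2 ('A'): step: R->7, L=2; A->plug->A->R->B->L->G->refl->B->L'->E->R'->H->plug->H
Char 3 ('A'): step: R->0, L->3 (L advanced); A->plug->A->R->C->L->D->refl->A->L'->D->R'->G->plug->G
Char 4 ('H'): step: R->1, L=3; H->plug->H->R->B->L->H->refl->F->L'->A->R'->E->plug->E
Char 5 ('D'): step: R->2, L=3; D->plug->D->R->H->L->G->refl->B->L'->G->R'->F->plug->F

Answer: HHGEF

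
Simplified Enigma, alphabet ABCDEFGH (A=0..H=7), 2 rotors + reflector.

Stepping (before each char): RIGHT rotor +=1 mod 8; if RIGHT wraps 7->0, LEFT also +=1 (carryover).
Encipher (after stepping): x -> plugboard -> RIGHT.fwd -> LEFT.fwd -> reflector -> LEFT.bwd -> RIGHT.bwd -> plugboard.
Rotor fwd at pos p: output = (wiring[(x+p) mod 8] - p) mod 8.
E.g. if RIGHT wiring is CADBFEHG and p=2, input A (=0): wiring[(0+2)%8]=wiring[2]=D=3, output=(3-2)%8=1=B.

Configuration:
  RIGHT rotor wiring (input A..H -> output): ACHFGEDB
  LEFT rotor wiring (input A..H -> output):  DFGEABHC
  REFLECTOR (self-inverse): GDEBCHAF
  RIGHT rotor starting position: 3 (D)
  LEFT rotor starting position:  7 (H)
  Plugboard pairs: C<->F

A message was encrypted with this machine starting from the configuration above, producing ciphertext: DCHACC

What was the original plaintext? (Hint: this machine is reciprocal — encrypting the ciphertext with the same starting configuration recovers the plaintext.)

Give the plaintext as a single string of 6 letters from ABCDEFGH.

Answer: BAECBF

Derivation:
Char 1 ('D'): step: R->4, L=7; D->plug->D->R->F->L->B->refl->D->L'->A->R'->B->plug->B
Char 2 ('C'): step: R->5, L=7; C->plug->F->R->C->L->G->refl->A->L'->H->R'->A->plug->A
Char 3 ('H'): step: R->6, L=7; H->plug->H->R->G->L->C->refl->E->L'->B->R'->E->plug->E
Char 4 ('A'): step: R->7, L=7; A->plug->A->R->C->L->G->refl->A->L'->H->R'->F->plug->C
Char 5 ('C'): step: R->0, L->0 (L advanced); C->plug->F->R->E->L->A->refl->G->L'->C->R'->B->plug->B
Char 6 ('C'): step: R->1, L=0; C->plug->F->R->C->L->G->refl->A->L'->E->R'->C->plug->F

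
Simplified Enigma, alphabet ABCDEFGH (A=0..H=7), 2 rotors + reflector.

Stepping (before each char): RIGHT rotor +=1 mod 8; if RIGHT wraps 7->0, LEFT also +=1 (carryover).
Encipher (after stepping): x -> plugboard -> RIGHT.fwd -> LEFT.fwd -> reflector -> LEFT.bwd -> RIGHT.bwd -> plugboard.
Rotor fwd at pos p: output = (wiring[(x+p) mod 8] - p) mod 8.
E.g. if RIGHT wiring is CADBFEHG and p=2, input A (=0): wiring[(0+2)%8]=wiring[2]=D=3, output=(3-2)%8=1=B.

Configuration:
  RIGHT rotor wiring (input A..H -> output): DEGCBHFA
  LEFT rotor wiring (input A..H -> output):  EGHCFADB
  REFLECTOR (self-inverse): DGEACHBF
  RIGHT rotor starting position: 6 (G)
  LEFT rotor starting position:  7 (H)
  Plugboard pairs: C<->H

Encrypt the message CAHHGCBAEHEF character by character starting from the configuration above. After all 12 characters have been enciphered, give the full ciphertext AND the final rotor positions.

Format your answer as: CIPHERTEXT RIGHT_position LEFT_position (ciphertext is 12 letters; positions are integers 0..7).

Answer: HCGGAAHCGFGH 2 1

Derivation:
Char 1 ('C'): step: R->7, L=7; C->plug->H->R->G->L->B->refl->G->L'->F->R'->C->plug->H
Char 2 ('A'): step: R->0, L->0 (L advanced); A->plug->A->R->D->L->C->refl->E->L'->A->R'->H->plug->C
Char 3 ('H'): step: R->1, L=0; H->plug->C->R->B->L->G->refl->B->L'->H->R'->G->plug->G
Char 4 ('H'): step: R->2, L=0; H->plug->C->R->H->L->B->refl->G->L'->B->R'->G->plug->G
Char 5 ('G'): step: R->3, L=0; G->plug->G->R->B->L->G->refl->B->L'->H->R'->A->plug->A
Char 6 ('C'): step: R->4, L=0; C->plug->H->R->G->L->D->refl->A->L'->F->R'->A->plug->A
Char 7 ('B'): step: R->5, L=0; B->plug->B->R->A->L->E->refl->C->L'->D->R'->C->plug->H
Char 8 ('A'): step: R->6, L=0; A->plug->A->R->H->L->B->refl->G->L'->B->R'->H->plug->C
Char 9 ('E'): step: R->7, L=0; E->plug->E->R->D->L->C->refl->E->L'->A->R'->G->plug->G
Char 10 ('H'): step: R->0, L->1 (L advanced); H->plug->C->R->G->L->A->refl->D->L'->H->R'->F->plug->F
Char 11 ('E'): step: R->1, L=1; E->plug->E->R->G->L->A->refl->D->L'->H->R'->G->plug->G
Char 12 ('F'): step: R->2, L=1; F->plug->F->R->G->L->A->refl->D->L'->H->R'->C->plug->H
Final: ciphertext=HCGGAAHCGFGH, RIGHT=2, LEFT=1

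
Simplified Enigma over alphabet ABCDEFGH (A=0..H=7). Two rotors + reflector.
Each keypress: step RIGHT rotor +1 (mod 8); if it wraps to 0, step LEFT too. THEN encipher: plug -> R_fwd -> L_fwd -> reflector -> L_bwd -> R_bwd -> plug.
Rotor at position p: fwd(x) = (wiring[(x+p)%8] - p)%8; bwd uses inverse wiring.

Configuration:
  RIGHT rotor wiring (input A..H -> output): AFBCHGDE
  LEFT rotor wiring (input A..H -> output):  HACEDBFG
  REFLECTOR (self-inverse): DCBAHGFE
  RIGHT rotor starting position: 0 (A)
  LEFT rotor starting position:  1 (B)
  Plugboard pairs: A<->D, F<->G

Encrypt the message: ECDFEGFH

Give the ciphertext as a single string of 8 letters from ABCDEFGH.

Char 1 ('E'): step: R->1, L=1; E->plug->E->R->F->L->E->refl->H->L'->A->R'->B->plug->B
Char 2 ('C'): step: R->2, L=1; C->plug->C->R->F->L->E->refl->H->L'->A->R'->B->plug->B
Char 3 ('D'): step: R->3, L=1; D->plug->A->R->H->L->G->refl->F->L'->G->R'->H->plug->H
Char 4 ('F'): step: R->4, L=1; F->plug->G->R->F->L->E->refl->H->L'->A->R'->D->plug->A
Char 5 ('E'): step: R->5, L=1; E->plug->E->R->A->L->H->refl->E->L'->F->R'->G->plug->F
Char 6 ('G'): step: R->6, L=1; G->plug->F->R->E->L->A->refl->D->L'->C->R'->C->plug->C
Char 7 ('F'): step: R->7, L=1; F->plug->G->R->H->L->G->refl->F->L'->G->R'->C->plug->C
Char 8 ('H'): step: R->0, L->2 (L advanced); H->plug->H->R->E->L->D->refl->A->L'->A->R'->A->plug->D

Answer: BBHAFCCD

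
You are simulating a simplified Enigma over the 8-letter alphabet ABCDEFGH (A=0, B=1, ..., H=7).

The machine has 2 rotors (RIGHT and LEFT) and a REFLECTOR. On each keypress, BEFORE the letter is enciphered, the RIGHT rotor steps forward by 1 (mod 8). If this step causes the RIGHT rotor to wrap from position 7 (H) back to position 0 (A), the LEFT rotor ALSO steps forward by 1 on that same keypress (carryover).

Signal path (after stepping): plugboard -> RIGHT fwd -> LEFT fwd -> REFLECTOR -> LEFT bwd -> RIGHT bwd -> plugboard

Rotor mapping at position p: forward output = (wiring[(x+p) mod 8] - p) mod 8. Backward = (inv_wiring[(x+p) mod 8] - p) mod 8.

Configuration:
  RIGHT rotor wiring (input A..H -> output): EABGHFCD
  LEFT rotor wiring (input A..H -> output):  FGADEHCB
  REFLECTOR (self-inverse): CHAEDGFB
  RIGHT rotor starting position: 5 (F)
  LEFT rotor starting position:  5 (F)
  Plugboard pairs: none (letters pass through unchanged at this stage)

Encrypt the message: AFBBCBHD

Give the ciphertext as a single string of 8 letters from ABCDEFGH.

Char 1 ('A'): step: R->6, L=5; A->plug->A->R->E->L->B->refl->H->L'->H->R'->H->plug->H
Char 2 ('F'): step: R->7, L=5; F->plug->F->R->A->L->C->refl->A->L'->D->R'->H->plug->H
Char 3 ('B'): step: R->0, L->6 (L advanced); B->plug->B->R->A->L->E->refl->D->L'->B->R'->C->plug->C
Char 4 ('B'): step: R->1, L=6; B->plug->B->R->A->L->E->refl->D->L'->B->R'->F->plug->F
Char 5 ('C'): step: R->2, L=6; C->plug->C->R->F->L->F->refl->G->L'->G->R'->H->plug->H
Char 6 ('B'): step: R->3, L=6; B->plug->B->R->E->L->C->refl->A->L'->D->R'->A->plug->A
Char 7 ('H'): step: R->4, L=6; H->plug->H->R->C->L->H->refl->B->L'->H->R'->D->plug->D
Char 8 ('D'): step: R->5, L=6; D->plug->D->R->H->L->B->refl->H->L'->C->R'->H->plug->H

Answer: HHCFHADH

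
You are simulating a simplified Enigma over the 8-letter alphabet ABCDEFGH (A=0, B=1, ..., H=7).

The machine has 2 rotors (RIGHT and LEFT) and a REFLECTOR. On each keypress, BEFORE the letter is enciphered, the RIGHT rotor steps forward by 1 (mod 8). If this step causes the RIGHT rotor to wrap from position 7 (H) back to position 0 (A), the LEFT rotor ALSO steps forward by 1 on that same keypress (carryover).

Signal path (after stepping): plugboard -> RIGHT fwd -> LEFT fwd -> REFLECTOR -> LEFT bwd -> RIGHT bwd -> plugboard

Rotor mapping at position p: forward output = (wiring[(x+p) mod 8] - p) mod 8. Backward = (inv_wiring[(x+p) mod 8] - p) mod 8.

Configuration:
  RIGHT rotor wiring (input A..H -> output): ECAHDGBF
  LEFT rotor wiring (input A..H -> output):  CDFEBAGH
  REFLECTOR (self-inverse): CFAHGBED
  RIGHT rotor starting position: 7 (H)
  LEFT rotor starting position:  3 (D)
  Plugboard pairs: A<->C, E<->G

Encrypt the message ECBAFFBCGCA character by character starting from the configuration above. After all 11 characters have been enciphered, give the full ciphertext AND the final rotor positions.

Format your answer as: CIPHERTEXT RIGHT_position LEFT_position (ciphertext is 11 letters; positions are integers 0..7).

Answer: CEFHGGGGEHF 2 5

Derivation:
Char 1 ('E'): step: R->0, L->4 (L advanced); E->plug->G->R->B->L->E->refl->G->L'->E->R'->A->plug->C
Char 2 ('C'): step: R->1, L=4; C->plug->A->R->B->L->E->refl->G->L'->E->R'->G->plug->E
Char 3 ('B'): step: R->2, L=4; B->plug->B->R->F->L->H->refl->D->L'->D->R'->F->plug->F
Char 4 ('A'): step: R->3, L=4; A->plug->C->R->D->L->D->refl->H->L'->F->R'->H->plug->H
Char 5 ('F'): step: R->4, L=4; F->plug->F->R->G->L->B->refl->F->L'->A->R'->E->plug->G
Char 6 ('F'): step: R->5, L=4; F->plug->F->R->D->L->D->refl->H->L'->F->R'->E->plug->G
Char 7 ('B'): step: R->6, L=4; B->plug->B->R->H->L->A->refl->C->L'->C->R'->E->plug->G
Char 8 ('C'): step: R->7, L=4; C->plug->A->R->G->L->B->refl->F->L'->A->R'->E->plug->G
Char 9 ('G'): step: R->0, L->5 (L advanced); G->plug->E->R->D->L->F->refl->B->L'->B->R'->G->plug->E
Char 10 ('C'): step: R->1, L=5; C->plug->A->R->B->L->B->refl->F->L'->D->R'->H->plug->H
Char 11 ('A'): step: R->2, L=5; A->plug->C->R->B->L->B->refl->F->L'->D->R'->F->plug->F
Final: ciphertext=CEFHGGGGEHF, RIGHT=2, LEFT=5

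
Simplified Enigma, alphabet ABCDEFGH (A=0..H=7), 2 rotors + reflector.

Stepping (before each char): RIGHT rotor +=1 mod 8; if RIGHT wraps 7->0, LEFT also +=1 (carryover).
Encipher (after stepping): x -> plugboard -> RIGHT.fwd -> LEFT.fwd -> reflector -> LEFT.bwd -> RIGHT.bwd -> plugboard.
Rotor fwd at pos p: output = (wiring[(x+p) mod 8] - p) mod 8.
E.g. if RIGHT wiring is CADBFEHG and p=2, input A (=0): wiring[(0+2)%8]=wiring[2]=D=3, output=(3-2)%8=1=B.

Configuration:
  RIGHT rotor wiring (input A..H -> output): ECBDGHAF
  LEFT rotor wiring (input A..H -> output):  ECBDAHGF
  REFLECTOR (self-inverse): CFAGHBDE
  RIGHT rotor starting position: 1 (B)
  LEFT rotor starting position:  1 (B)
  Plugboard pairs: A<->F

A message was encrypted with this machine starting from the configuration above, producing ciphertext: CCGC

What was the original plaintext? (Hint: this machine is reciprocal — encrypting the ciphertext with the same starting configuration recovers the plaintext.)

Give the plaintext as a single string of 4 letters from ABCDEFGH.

Answer: FGEE

Derivation:
Char 1 ('C'): step: R->2, L=1; C->plug->C->R->E->L->G->refl->D->L'->H->R'->A->plug->F
Char 2 ('C'): step: R->3, L=1; C->plug->C->R->E->L->G->refl->D->L'->H->R'->G->plug->G
Char 3 ('G'): step: R->4, L=1; G->plug->G->R->F->L->F->refl->B->L'->A->R'->E->plug->E
Char 4 ('C'): step: R->5, L=1; C->plug->C->R->A->L->B->refl->F->L'->F->R'->E->plug->E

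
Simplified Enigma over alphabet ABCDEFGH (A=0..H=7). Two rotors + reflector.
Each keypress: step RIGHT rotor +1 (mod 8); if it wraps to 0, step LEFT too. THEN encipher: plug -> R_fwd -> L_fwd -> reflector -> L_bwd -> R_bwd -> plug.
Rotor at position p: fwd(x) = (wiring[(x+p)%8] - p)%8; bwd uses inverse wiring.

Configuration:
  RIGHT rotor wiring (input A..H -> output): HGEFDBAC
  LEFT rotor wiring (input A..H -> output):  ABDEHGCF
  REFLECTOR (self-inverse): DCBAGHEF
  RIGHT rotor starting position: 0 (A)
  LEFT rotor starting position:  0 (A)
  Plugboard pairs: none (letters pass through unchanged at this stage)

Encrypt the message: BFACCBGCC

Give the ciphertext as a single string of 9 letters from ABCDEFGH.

Answer: AABABFBAF

Derivation:
Char 1 ('B'): step: R->1, L=0; B->plug->B->R->D->L->E->refl->G->L'->F->R'->A->plug->A
Char 2 ('F'): step: R->2, L=0; F->plug->F->R->A->L->A->refl->D->L'->C->R'->A->plug->A
Char 3 ('A'): step: R->3, L=0; A->plug->A->R->C->L->D->refl->A->L'->A->R'->B->plug->B
Char 4 ('C'): step: R->4, L=0; C->plug->C->R->E->L->H->refl->F->L'->H->R'->A->plug->A
Char 5 ('C'): step: R->5, L=0; C->plug->C->R->F->L->G->refl->E->L'->D->R'->B->plug->B
Char 6 ('B'): step: R->6, L=0; B->plug->B->R->E->L->H->refl->F->L'->H->R'->F->plug->F
Char 7 ('G'): step: R->7, L=0; G->plug->G->R->C->L->D->refl->A->L'->A->R'->B->plug->B
Char 8 ('C'): step: R->0, L->1 (L advanced); C->plug->C->R->E->L->F->refl->H->L'->H->R'->A->plug->A
Char 9 ('C'): step: R->1, L=1; C->plug->C->R->E->L->F->refl->H->L'->H->R'->F->plug->F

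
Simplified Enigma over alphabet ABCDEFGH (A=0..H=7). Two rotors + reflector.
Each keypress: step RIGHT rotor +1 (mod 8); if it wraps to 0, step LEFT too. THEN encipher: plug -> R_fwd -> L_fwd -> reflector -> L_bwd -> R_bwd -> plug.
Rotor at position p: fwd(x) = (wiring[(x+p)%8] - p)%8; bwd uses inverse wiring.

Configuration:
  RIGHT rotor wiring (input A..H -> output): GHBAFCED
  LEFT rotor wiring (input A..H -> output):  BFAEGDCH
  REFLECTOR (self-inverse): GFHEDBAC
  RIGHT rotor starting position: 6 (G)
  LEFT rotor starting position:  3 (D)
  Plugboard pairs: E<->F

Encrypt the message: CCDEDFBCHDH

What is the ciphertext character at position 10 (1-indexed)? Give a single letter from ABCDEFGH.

Char 1 ('C'): step: R->7, L=3; C->plug->C->R->A->L->B->refl->F->L'->H->R'->B->plug->B
Char 2 ('C'): step: R->0, L->4 (L advanced); C->plug->C->R->B->L->H->refl->C->L'->A->R'->D->plug->D
Char 3 ('D'): step: R->1, L=4; D->plug->D->R->E->L->F->refl->B->L'->F->R'->H->plug->H
Char 4 ('E'): step: R->2, L=4; E->plug->F->R->B->L->H->refl->C->L'->A->R'->D->plug->D
Char 5 ('D'): step: R->3, L=4; D->plug->D->R->B->L->H->refl->C->L'->A->R'->E->plug->F
Char 6 ('F'): step: R->4, L=4; F->plug->E->R->C->L->G->refl->A->L'->H->R'->D->plug->D
Char 7 ('B'): step: R->5, L=4; B->plug->B->R->H->L->A->refl->G->L'->C->R'->E->plug->F
Char 8 ('C'): step: R->6, L=4; C->plug->C->R->A->L->C->refl->H->L'->B->R'->D->plug->D
Char 9 ('H'): step: R->7, L=4; H->plug->H->R->F->L->B->refl->F->L'->E->R'->A->plug->A
Char 10 ('D'): step: R->0, L->5 (L advanced); D->plug->D->R->A->L->G->refl->A->L'->E->R'->G->plug->G

G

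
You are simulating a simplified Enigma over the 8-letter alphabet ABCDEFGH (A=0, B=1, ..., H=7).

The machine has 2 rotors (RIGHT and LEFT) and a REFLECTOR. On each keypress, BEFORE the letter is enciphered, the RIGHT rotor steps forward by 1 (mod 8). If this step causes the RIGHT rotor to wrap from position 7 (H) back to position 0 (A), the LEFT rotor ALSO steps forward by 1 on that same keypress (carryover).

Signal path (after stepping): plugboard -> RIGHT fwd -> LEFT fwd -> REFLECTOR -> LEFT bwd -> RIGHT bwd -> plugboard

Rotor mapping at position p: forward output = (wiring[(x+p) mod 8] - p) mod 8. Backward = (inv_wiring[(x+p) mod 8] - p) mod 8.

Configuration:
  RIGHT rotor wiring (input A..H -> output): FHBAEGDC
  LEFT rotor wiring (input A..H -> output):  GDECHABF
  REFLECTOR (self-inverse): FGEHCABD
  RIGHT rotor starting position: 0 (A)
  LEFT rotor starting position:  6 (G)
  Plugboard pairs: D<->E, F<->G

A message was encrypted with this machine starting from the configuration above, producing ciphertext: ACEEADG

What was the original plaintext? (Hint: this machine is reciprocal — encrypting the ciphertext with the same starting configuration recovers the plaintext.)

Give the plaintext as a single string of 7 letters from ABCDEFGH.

Char 1 ('A'): step: R->1, L=6; A->plug->A->R->G->L->B->refl->G->L'->E->R'->H->plug->H
Char 2 ('C'): step: R->2, L=6; C->plug->C->R->C->L->A->refl->F->L'->D->R'->G->plug->F
Char 3 ('E'): step: R->3, L=6; E->plug->D->R->A->L->D->refl->H->L'->B->R'->B->plug->B
Char 4 ('E'): step: R->4, L=6; E->plug->D->R->G->L->B->refl->G->L'->E->R'->H->plug->H
Char 5 ('A'): step: R->5, L=6; A->plug->A->R->B->L->H->refl->D->L'->A->R'->D->plug->E
Char 6 ('D'): step: R->6, L=6; D->plug->E->R->D->L->F->refl->A->L'->C->R'->F->plug->G
Char 7 ('G'): step: R->7, L=6; G->plug->F->R->F->L->E->refl->C->L'->H->R'->G->plug->F

Answer: HFBHEGF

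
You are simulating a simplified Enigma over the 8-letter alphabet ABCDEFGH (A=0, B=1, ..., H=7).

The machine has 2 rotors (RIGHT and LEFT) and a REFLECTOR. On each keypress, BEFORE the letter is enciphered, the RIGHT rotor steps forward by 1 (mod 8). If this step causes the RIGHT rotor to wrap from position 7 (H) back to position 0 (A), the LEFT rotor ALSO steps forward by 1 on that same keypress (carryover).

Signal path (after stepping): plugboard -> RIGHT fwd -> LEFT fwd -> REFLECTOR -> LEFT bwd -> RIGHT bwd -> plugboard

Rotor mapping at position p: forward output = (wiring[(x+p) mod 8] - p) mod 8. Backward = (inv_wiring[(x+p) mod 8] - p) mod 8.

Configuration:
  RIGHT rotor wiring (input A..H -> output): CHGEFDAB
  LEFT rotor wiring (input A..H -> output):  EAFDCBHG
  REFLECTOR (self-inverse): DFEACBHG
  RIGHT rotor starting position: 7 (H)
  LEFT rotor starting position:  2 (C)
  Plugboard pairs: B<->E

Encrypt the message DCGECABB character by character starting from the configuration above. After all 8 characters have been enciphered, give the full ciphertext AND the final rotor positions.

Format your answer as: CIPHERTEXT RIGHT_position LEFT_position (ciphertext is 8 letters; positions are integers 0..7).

Answer: GFAAHDCF 7 3

Derivation:
Char 1 ('D'): step: R->0, L->3 (L advanced); D->plug->D->R->E->L->D->refl->A->L'->A->R'->G->plug->G
Char 2 ('C'): step: R->1, L=3; C->plug->C->R->D->L->E->refl->C->L'->H->R'->F->plug->F
Char 3 ('G'): step: R->2, L=3; G->plug->G->R->A->L->A->refl->D->L'->E->R'->A->plug->A
Char 4 ('E'): step: R->3, L=3; E->plug->B->R->C->L->G->refl->H->L'->B->R'->A->plug->A
Char 5 ('C'): step: R->4, L=3; C->plug->C->R->E->L->D->refl->A->L'->A->R'->H->plug->H
Char 6 ('A'): step: R->5, L=3; A->plug->A->R->G->L->F->refl->B->L'->F->R'->D->plug->D
Char 7 ('B'): step: R->6, L=3; B->plug->E->R->A->L->A->refl->D->L'->E->R'->C->plug->C
Char 8 ('B'): step: R->7, L=3; B->plug->E->R->F->L->B->refl->F->L'->G->R'->F->plug->F
Final: ciphertext=GFAAHDCF, RIGHT=7, LEFT=3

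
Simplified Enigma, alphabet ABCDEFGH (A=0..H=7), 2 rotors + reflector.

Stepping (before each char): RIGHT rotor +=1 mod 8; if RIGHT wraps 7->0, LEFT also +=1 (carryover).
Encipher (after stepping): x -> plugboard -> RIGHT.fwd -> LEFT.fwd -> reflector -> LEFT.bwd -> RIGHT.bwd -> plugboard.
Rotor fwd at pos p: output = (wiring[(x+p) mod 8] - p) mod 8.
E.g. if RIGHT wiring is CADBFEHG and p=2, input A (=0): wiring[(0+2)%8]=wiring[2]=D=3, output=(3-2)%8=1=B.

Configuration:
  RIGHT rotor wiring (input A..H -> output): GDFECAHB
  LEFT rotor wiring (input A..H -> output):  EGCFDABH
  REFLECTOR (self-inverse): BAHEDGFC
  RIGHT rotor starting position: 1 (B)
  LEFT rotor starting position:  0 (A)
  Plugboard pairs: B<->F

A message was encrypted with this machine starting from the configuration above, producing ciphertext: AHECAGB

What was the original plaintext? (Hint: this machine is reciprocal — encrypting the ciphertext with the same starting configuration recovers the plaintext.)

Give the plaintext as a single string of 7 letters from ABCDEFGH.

Char 1 ('A'): step: R->2, L=0; A->plug->A->R->D->L->F->refl->G->L'->B->R'->H->plug->H
Char 2 ('H'): step: R->3, L=0; H->plug->H->R->C->L->C->refl->H->L'->H->R'->B->plug->F
Char 3 ('E'): step: R->4, L=0; E->plug->E->R->C->L->C->refl->H->L'->H->R'->F->plug->B
Char 4 ('C'): step: R->5, L=0; C->plug->C->R->E->L->D->refl->E->L'->A->R'->F->plug->B
Char 5 ('A'): step: R->6, L=0; A->plug->A->R->B->L->G->refl->F->L'->D->R'->B->plug->F
Char 6 ('G'): step: R->7, L=0; G->plug->G->R->B->L->G->refl->F->L'->D->R'->F->plug->B
Char 7 ('B'): step: R->0, L->1 (L advanced); B->plug->F->R->A->L->F->refl->G->L'->G->R'->A->plug->A

Answer: HFBBFBA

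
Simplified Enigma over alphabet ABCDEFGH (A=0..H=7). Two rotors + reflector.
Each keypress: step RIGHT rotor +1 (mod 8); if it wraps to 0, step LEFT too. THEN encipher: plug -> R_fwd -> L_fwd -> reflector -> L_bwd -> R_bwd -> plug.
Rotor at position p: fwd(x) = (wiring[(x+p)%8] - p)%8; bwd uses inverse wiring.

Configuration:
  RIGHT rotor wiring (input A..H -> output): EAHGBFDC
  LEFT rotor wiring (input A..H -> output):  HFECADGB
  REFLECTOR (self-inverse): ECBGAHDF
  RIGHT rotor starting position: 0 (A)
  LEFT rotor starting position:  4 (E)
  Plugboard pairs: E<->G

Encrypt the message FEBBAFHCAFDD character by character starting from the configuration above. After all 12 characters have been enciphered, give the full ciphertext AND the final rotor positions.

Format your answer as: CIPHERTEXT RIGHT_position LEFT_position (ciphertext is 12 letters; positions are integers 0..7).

Char 1 ('F'): step: R->1, L=4; F->plug->F->R->C->L->C->refl->B->L'->F->R'->C->plug->C
Char 2 ('E'): step: R->2, L=4; E->plug->G->R->C->L->C->refl->B->L'->F->R'->A->plug->A
Char 3 ('B'): step: R->3, L=4; B->plug->B->R->G->L->A->refl->E->L'->A->R'->D->plug->D
Char 4 ('B'): step: R->4, L=4; B->plug->B->R->B->L->H->refl->F->L'->D->R'->G->plug->E
Char 5 ('A'): step: R->5, L=4; A->plug->A->R->A->L->E->refl->A->L'->G->R'->B->plug->B
Char 6 ('F'): step: R->6, L=4; F->plug->F->R->A->L->E->refl->A->L'->G->R'->C->plug->C
Char 7 ('H'): step: R->7, L=4; H->plug->H->R->E->L->D->refl->G->L'->H->R'->E->plug->G
Char 8 ('C'): step: R->0, L->5 (L advanced); C->plug->C->R->H->L->D->refl->G->L'->A->R'->B->plug->B
Char 9 ('A'): step: R->1, L=5; A->plug->A->R->H->L->D->refl->G->L'->A->R'->D->plug->D
Char 10 ('F'): step: R->2, L=5; F->plug->F->R->A->L->G->refl->D->L'->H->R'->C->plug->C
Char 11 ('D'): step: R->3, L=5; D->plug->D->R->A->L->G->refl->D->L'->H->R'->E->plug->G
Char 12 ('D'): step: R->4, L=5; D->plug->D->R->G->L->F->refl->H->L'->F->R'->A->plug->A
Final: ciphertext=CADEBCGBDCGA, RIGHT=4, LEFT=5

Answer: CADEBCGBDCGA 4 5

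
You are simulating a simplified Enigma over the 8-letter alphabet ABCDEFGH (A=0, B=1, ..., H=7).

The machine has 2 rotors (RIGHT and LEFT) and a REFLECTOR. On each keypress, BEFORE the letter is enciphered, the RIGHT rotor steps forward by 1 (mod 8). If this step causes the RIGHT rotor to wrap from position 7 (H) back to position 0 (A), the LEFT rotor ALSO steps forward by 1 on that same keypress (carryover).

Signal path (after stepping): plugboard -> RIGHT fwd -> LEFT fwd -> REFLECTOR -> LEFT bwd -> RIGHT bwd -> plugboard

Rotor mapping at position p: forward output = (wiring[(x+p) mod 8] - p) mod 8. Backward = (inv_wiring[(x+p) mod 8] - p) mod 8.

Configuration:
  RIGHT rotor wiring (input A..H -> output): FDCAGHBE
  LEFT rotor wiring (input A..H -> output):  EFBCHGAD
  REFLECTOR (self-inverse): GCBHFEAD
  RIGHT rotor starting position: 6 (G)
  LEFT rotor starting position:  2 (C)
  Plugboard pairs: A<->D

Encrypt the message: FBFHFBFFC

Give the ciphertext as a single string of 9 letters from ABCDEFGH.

Answer: GGDGGEEGF

Derivation:
Char 1 ('F'): step: R->7, L=2; F->plug->F->R->H->L->D->refl->H->L'->A->R'->G->plug->G
Char 2 ('B'): step: R->0, L->3 (L advanced); B->plug->B->R->D->L->F->refl->E->L'->B->R'->G->plug->G
Char 3 ('F'): step: R->1, L=3; F->plug->F->R->A->L->H->refl->D->L'->C->R'->A->plug->D
Char 4 ('H'): step: R->2, L=3; H->plug->H->R->B->L->E->refl->F->L'->D->R'->G->plug->G
Char 5 ('F'): step: R->3, L=3; F->plug->F->R->C->L->D->refl->H->L'->A->R'->G->plug->G
Char 6 ('B'): step: R->4, L=3; B->plug->B->R->D->L->F->refl->E->L'->B->R'->E->plug->E
Char 7 ('F'): step: R->5, L=3; F->plug->F->R->F->L->B->refl->C->L'->G->R'->E->plug->E
Char 8 ('F'): step: R->6, L=3; F->plug->F->R->C->L->D->refl->H->L'->A->R'->G->plug->G
Char 9 ('C'): step: R->7, L=3; C->plug->C->R->E->L->A->refl->G->L'->H->R'->F->plug->F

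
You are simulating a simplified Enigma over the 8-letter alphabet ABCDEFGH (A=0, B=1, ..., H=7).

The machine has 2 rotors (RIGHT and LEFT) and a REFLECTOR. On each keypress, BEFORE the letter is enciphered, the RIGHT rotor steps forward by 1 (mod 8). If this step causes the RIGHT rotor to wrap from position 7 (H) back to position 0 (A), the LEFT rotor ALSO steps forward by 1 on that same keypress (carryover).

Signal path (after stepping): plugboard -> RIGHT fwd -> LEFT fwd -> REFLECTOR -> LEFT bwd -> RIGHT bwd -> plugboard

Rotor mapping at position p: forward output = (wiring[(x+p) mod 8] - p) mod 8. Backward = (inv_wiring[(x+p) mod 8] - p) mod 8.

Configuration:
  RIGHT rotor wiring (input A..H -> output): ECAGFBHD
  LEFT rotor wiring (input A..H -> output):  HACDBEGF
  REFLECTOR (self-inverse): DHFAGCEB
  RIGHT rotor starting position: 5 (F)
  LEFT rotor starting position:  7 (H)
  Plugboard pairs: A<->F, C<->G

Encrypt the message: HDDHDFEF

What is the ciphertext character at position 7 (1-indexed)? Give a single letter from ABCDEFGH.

Char 1 ('H'): step: R->6, L=7; H->plug->H->R->D->L->D->refl->A->L'->B->R'->A->plug->F
Char 2 ('D'): step: R->7, L=7; D->plug->D->R->B->L->A->refl->D->L'->D->R'->C->plug->G
Char 3 ('D'): step: R->0, L->0 (L advanced); D->plug->D->R->G->L->G->refl->E->L'->F->R'->E->plug->E
Char 4 ('H'): step: R->1, L=0; H->plug->H->R->D->L->D->refl->A->L'->B->R'->A->plug->F
Char 5 ('D'): step: R->2, L=0; D->plug->D->R->H->L->F->refl->C->L'->C->R'->G->plug->C
Char 6 ('F'): step: R->3, L=0; F->plug->A->R->D->L->D->refl->A->L'->B->R'->F->plug->A
Char 7 ('E'): step: R->4, L=0; E->plug->E->R->A->L->H->refl->B->L'->E->R'->G->plug->C

C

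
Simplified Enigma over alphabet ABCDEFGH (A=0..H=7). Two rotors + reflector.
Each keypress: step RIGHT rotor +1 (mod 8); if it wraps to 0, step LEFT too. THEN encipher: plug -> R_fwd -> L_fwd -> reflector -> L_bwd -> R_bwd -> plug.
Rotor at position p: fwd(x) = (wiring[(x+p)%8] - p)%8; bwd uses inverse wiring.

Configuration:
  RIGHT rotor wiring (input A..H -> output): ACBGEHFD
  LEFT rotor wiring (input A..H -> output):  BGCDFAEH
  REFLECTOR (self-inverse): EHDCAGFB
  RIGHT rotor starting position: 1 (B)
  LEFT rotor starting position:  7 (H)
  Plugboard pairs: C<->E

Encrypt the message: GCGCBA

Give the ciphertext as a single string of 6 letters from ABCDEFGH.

Answer: EEDHAG

Derivation:
Char 1 ('G'): step: R->2, L=7; G->plug->G->R->G->L->B->refl->H->L'->C->R'->C->plug->E
Char 2 ('C'): step: R->3, L=7; C->plug->E->R->A->L->A->refl->E->L'->E->R'->C->plug->E
Char 3 ('G'): step: R->4, L=7; G->plug->G->R->F->L->G->refl->F->L'->H->R'->D->plug->D
Char 4 ('C'): step: R->5, L=7; C->plug->E->R->F->L->G->refl->F->L'->H->R'->H->plug->H
Char 5 ('B'): step: R->6, L=7; B->plug->B->R->F->L->G->refl->F->L'->H->R'->A->plug->A
Char 6 ('A'): step: R->7, L=7; A->plug->A->R->E->L->E->refl->A->L'->A->R'->G->plug->G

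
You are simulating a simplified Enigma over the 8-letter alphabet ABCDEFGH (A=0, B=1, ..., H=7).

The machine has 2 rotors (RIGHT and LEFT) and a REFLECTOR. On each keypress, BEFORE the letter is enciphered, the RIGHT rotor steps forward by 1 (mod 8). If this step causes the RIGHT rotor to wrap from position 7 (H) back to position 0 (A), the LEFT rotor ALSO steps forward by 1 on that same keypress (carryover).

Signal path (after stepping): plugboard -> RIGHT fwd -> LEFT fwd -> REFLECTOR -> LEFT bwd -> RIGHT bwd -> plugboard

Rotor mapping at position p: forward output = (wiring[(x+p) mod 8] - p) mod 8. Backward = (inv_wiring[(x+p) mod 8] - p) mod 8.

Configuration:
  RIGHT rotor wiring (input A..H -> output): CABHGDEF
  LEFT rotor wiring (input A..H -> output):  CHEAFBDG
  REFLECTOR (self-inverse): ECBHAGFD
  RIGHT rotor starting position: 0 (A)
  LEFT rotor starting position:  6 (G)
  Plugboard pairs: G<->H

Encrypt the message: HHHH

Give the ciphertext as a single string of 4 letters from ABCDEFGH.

Char 1 ('H'): step: R->1, L=6; H->plug->G->R->E->L->G->refl->F->L'->A->R'->B->plug->B
Char 2 ('H'): step: R->2, L=6; H->plug->G->R->A->L->F->refl->G->L'->E->R'->C->plug->C
Char 3 ('H'): step: R->3, L=6; H->plug->G->R->F->L->C->refl->B->L'->D->R'->B->plug->B
Char 4 ('H'): step: R->4, L=6; H->plug->G->R->F->L->C->refl->B->L'->D->R'->H->plug->G

Answer: BCBG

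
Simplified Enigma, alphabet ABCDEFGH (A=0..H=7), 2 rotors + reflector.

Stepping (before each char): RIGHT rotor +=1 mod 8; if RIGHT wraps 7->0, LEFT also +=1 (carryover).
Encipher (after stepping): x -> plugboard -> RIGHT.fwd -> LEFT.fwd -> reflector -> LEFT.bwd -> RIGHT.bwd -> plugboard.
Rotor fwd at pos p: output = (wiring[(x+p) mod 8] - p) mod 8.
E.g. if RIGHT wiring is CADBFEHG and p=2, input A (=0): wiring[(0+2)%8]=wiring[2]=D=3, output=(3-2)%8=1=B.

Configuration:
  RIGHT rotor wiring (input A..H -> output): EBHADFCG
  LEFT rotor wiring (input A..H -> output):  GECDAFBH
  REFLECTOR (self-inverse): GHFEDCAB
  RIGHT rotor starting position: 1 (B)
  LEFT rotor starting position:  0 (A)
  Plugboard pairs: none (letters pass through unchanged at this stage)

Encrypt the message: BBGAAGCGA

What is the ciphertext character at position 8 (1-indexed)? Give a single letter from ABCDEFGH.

Char 1 ('B'): step: R->2, L=0; B->plug->B->R->G->L->B->refl->H->L'->H->R'->H->plug->H
Char 2 ('B'): step: R->3, L=0; B->plug->B->R->A->L->G->refl->A->L'->E->R'->H->plug->H
Char 3 ('G'): step: R->4, L=0; G->plug->G->R->D->L->D->refl->E->L'->B->R'->B->plug->B
Char 4 ('A'): step: R->5, L=0; A->plug->A->R->A->L->G->refl->A->L'->E->R'->E->plug->E
Char 5 ('A'): step: R->6, L=0; A->plug->A->R->E->L->A->refl->G->L'->A->R'->B->plug->B
Char 6 ('G'): step: R->7, L=0; G->plug->G->R->G->L->B->refl->H->L'->H->R'->A->plug->A
Char 7 ('C'): step: R->0, L->1 (L advanced); C->plug->C->R->H->L->F->refl->C->L'->C->R'->G->plug->G
Char 8 ('G'): step: R->1, L=1; G->plug->G->R->F->L->A->refl->G->L'->G->R'->B->plug->B

B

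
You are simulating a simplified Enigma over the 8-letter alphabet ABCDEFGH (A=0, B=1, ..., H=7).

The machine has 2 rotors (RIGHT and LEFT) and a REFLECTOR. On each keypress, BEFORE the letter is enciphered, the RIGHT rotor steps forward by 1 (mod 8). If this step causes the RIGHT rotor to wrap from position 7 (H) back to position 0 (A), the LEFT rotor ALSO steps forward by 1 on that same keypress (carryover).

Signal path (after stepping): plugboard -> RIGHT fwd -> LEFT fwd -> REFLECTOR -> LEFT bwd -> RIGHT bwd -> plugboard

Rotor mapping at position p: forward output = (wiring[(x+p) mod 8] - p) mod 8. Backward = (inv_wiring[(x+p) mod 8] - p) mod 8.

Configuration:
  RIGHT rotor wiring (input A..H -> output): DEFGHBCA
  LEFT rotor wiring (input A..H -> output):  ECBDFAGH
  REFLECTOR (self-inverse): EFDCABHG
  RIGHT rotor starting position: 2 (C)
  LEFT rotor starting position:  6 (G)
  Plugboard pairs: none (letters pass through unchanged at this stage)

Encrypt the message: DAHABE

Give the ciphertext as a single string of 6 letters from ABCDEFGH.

Char 1 ('D'): step: R->3, L=6; D->plug->D->R->H->L->C->refl->D->L'->E->R'->B->plug->B
Char 2 ('A'): step: R->4, L=6; A->plug->A->R->D->L->E->refl->A->L'->A->R'->F->plug->F
Char 3 ('H'): step: R->5, L=6; H->plug->H->R->C->L->G->refl->H->L'->G->R'->D->plug->D
Char 4 ('A'): step: R->6, L=6; A->plug->A->R->E->L->D->refl->C->L'->H->R'->E->plug->E
Char 5 ('B'): step: R->7, L=6; B->plug->B->R->E->L->D->refl->C->L'->H->R'->E->plug->E
Char 6 ('E'): step: R->0, L->7 (L advanced); E->plug->E->R->H->L->H->refl->G->L'->F->R'->C->plug->C

Answer: BFDEEC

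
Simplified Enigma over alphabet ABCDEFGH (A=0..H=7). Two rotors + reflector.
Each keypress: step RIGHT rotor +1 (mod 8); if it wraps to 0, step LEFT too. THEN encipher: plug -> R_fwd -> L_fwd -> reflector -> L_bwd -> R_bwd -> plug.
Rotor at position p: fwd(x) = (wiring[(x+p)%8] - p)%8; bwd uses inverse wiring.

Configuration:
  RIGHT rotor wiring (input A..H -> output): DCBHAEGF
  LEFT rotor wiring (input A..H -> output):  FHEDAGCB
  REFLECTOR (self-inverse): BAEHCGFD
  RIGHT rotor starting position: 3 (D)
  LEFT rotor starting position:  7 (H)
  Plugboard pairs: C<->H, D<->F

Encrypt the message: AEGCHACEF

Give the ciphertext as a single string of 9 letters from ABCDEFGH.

Char 1 ('A'): step: R->4, L=7; A->plug->A->R->E->L->E->refl->C->L'->A->R'->B->plug->B
Char 2 ('E'): step: R->5, L=7; E->plug->E->R->F->L->B->refl->A->L'->C->R'->G->plug->G
Char 3 ('G'): step: R->6, L=7; G->plug->G->R->C->L->A->refl->B->L'->F->R'->C->plug->H
Char 4 ('C'): step: R->7, L=7; C->plug->H->R->H->L->D->refl->H->L'->G->R'->A->plug->A
Char 5 ('H'): step: R->0, L->0 (L advanced); H->plug->C->R->B->L->H->refl->D->L'->D->R'->A->plug->A
Char 6 ('A'): step: R->1, L=0; A->plug->A->R->B->L->H->refl->D->L'->D->R'->E->plug->E
Char 7 ('C'): step: R->2, L=0; C->plug->H->R->A->L->F->refl->G->L'->F->R'->B->plug->B
Char 8 ('E'): step: R->3, L=0; E->plug->E->R->C->L->E->refl->C->L'->G->R'->H->plug->C
Char 9 ('F'): step: R->4, L=0; F->plug->D->R->B->L->H->refl->D->L'->D->R'->H->plug->C

Answer: BGHAAEBCC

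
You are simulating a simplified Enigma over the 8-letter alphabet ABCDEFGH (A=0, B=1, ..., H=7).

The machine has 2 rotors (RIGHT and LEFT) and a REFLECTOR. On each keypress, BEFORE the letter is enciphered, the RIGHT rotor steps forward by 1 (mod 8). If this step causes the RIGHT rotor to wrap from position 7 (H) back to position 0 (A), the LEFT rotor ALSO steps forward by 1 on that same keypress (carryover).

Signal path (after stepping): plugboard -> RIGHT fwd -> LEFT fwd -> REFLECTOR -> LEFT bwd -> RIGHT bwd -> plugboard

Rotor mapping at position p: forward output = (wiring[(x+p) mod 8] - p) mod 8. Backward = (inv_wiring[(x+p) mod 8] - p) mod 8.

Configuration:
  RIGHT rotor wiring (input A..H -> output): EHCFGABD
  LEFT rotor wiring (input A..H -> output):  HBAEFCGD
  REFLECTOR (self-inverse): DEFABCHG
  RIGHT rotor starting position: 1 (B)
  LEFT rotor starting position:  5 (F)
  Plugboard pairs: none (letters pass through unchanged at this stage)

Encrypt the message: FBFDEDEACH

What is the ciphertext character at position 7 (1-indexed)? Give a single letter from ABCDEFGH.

Char 1 ('F'): step: R->2, L=5; F->plug->F->R->B->L->B->refl->E->L'->E->R'->C->plug->C
Char 2 ('B'): step: R->3, L=5; B->plug->B->R->D->L->C->refl->F->L'->A->R'->E->plug->E
Char 3 ('F'): step: R->4, L=5; F->plug->F->R->D->L->C->refl->F->L'->A->R'->E->plug->E
Char 4 ('D'): step: R->5, L=5; D->plug->D->R->H->L->A->refl->D->L'->F->R'->F->plug->F
Char 5 ('E'): step: R->6, L=5; E->plug->E->R->E->L->E->refl->B->L'->B->R'->D->plug->D
Char 6 ('D'): step: R->7, L=5; D->plug->D->R->D->L->C->refl->F->L'->A->R'->C->plug->C
Char 7 ('E'): step: R->0, L->6 (L advanced); E->plug->E->R->G->L->H->refl->G->L'->F->R'->D->plug->D

D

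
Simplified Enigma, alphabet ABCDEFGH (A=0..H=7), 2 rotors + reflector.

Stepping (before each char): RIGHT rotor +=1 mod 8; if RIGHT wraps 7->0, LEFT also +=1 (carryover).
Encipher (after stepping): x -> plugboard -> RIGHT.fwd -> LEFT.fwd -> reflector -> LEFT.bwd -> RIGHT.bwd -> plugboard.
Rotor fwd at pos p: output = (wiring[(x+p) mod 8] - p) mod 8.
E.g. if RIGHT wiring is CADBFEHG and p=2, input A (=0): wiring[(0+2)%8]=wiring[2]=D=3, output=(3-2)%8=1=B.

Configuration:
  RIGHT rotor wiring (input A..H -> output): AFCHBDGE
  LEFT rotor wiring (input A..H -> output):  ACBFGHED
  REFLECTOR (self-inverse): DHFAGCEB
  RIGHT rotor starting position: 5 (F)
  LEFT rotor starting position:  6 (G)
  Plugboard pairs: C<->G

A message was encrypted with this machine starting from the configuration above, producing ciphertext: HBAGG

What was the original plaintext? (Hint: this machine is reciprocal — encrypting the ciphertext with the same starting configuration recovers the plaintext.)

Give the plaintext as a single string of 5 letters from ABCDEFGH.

Answer: DFHEH

Derivation:
Char 1 ('H'): step: R->6, L=6; H->plug->H->R->F->L->H->refl->B->L'->H->R'->D->plug->D
Char 2 ('B'): step: R->7, L=6; B->plug->B->R->B->L->F->refl->C->L'->C->R'->F->plug->F
Char 3 ('A'): step: R->0, L->7 (L advanced); A->plug->A->R->A->L->E->refl->G->L'->E->R'->H->plug->H
Char 4 ('G'): step: R->1, L=7; G->plug->C->R->G->L->A->refl->D->L'->C->R'->E->plug->E
Char 5 ('G'): step: R->2, L=7; G->plug->C->R->H->L->F->refl->C->L'->D->R'->H->plug->H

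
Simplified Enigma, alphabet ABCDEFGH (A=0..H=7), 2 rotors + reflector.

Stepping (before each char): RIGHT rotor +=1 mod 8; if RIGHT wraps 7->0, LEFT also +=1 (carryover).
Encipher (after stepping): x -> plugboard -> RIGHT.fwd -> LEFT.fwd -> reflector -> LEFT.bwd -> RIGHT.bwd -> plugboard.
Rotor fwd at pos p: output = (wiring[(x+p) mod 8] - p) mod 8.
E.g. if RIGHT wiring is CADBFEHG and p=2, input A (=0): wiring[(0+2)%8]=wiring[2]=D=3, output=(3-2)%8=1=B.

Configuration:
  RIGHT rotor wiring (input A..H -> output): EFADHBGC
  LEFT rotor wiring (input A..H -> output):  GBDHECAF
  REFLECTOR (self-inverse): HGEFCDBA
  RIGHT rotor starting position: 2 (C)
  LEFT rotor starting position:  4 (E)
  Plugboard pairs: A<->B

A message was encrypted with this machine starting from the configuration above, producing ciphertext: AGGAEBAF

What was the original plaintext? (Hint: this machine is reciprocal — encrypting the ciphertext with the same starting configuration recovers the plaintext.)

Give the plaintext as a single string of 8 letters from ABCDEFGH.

Answer: GCEEGGCA

Derivation:
Char 1 ('A'): step: R->3, L=4; A->plug->B->R->E->L->C->refl->E->L'->C->R'->G->plug->G
Char 2 ('G'): step: R->4, L=4; G->plug->G->R->E->L->C->refl->E->L'->C->R'->C->plug->C
Char 3 ('G'): step: R->5, L=4; G->plug->G->R->G->L->H->refl->A->L'->A->R'->E->plug->E
Char 4 ('A'): step: R->6, L=4; A->plug->B->R->E->L->C->refl->E->L'->C->R'->E->plug->E
Char 5 ('E'): step: R->7, L=4; E->plug->E->R->E->L->C->refl->E->L'->C->R'->G->plug->G
Char 6 ('B'): step: R->0, L->5 (L advanced); B->plug->A->R->E->L->E->refl->C->L'->G->R'->G->plug->G
Char 7 ('A'): step: R->1, L=5; A->plug->B->R->H->L->H->refl->A->L'->C->R'->C->plug->C
Char 8 ('F'): step: R->2, L=5; F->plug->F->R->A->L->F->refl->D->L'->B->R'->B->plug->A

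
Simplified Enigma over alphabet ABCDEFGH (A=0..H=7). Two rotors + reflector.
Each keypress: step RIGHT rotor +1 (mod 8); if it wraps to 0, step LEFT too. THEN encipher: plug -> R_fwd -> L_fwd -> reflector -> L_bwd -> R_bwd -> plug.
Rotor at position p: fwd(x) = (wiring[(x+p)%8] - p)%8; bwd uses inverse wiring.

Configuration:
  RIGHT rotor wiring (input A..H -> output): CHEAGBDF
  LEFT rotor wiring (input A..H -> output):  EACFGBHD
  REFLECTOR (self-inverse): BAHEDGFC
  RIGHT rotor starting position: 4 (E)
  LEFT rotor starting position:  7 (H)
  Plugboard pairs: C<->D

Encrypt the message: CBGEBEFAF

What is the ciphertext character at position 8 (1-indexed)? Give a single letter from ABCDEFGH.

Char 1 ('C'): step: R->5, L=7; C->plug->D->R->F->L->H->refl->C->L'->G->R'->B->plug->B
Char 2 ('B'): step: R->6, L=7; B->plug->B->R->H->L->A->refl->B->L'->C->R'->F->plug->F
Char 3 ('G'): step: R->7, L=7; G->plug->G->R->C->L->B->refl->A->L'->H->R'->F->plug->F
Char 4 ('E'): step: R->0, L->0 (L advanced); E->plug->E->R->G->L->H->refl->C->L'->C->R'->A->plug->A
Char 5 ('B'): step: R->1, L=0; B->plug->B->R->D->L->F->refl->G->L'->E->R'->G->plug->G
Char 6 ('E'): step: R->2, L=0; E->plug->E->R->B->L->A->refl->B->L'->F->R'->H->plug->H
Char 7 ('F'): step: R->3, L=0; F->plug->F->R->H->L->D->refl->E->L'->A->R'->D->plug->C
Char 8 ('A'): step: R->4, L=0; A->plug->A->R->C->L->C->refl->H->L'->G->R'->E->plug->E

E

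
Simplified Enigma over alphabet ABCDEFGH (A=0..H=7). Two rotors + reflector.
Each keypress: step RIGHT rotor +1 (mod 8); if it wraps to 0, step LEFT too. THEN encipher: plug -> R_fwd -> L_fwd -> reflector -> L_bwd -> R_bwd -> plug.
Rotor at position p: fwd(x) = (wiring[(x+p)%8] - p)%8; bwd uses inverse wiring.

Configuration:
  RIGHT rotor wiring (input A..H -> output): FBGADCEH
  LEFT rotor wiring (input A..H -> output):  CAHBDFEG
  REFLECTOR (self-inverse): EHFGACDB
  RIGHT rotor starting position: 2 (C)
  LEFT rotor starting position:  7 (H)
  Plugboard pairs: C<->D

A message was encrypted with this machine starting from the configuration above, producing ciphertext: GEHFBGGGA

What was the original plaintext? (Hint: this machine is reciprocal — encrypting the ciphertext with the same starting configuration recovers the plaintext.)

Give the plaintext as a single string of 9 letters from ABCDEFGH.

Char 1 ('G'): step: R->3, L=7; G->plug->G->R->G->L->G->refl->D->L'->B->R'->D->plug->C
Char 2 ('E'): step: R->4, L=7; E->plug->E->R->B->L->D->refl->G->L'->G->R'->B->plug->B
Char 3 ('H'): step: R->5, L=7; H->plug->H->R->G->L->G->refl->D->L'->B->R'->F->plug->F
Char 4 ('F'): step: R->6, L=7; F->plug->F->R->C->L->B->refl->H->L'->A->R'->E->plug->E
Char 5 ('B'): step: R->7, L=7; B->plug->B->R->G->L->G->refl->D->L'->B->R'->E->plug->E
Char 6 ('G'): step: R->0, L->0 (L advanced); G->plug->G->R->E->L->D->refl->G->L'->H->R'->H->plug->H
Char 7 ('G'): step: R->1, L=0; G->plug->G->R->G->L->E->refl->A->L'->B->R'->E->plug->E
Char 8 ('G'): step: R->2, L=0; G->plug->G->R->D->L->B->refl->H->L'->C->R'->E->plug->E
Char 9 ('A'): step: R->3, L=0; A->plug->A->R->F->L->F->refl->C->L'->A->R'->B->plug->B

Answer: CBFEEHEEB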